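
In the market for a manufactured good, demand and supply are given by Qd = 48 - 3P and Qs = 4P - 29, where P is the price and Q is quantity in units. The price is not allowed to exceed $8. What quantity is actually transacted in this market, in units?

3

Equilibrium: 48 - 3P = 4P - 29, so 77 = 7P and P* = 11, Q* = 15.
Since 8 < 11, the ceiling is binding.
At P = 8: Qd = 48 - 3·8 = 24 and Qs = 4·8 - 29 = 3.
The quantity actually transacted is the short side, supply: 3.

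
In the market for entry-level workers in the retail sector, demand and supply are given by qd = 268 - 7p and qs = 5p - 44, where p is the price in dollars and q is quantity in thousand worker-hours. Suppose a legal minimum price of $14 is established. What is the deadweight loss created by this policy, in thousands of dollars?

Equilibrium: 268 - 7p = 5p - 44, so 312 = 12p and p* = 26, q* = 86.
The floor of 14 is below the equilibrium price 26, so it is not binding; the market clears at p* = 26, q* = 86.
Since the control does not bind, no trades are prevented and deadweight loss is zero.

0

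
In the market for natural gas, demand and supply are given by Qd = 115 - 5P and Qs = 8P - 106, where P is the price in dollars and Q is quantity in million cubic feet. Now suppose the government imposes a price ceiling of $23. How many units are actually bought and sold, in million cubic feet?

30

In a free market, 115 - 5P = 8P - 106 gives the equilibrium P* = 17, Q* = 30.
The ceiling of 23 is above the equilibrium price 17, so it is not binding; the market clears at P* = 17, Q* = 30.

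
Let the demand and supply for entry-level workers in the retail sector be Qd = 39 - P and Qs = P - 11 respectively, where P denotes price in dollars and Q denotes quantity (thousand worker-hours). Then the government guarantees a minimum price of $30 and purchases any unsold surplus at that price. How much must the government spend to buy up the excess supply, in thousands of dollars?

300

Setting quantity demanded equal to quantity supplied, 39 - P = P - 11, gives P* = 25 and Q* = 14.
The floor of 30 is above the equilibrium price 25, so it binds.
At P = 30: Qd = 39 - 30 = 9 and Qs = 30 - 11 = 19.
Surplus = Qs - Qd = 10.
Government expenditure = surplus × support price = 10 × 30 = 300.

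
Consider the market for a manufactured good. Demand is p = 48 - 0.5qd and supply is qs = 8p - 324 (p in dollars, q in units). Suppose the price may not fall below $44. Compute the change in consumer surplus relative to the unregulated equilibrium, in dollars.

Rearranging demand gives qd = 96 - 2p. In a free market, 96 - 2p = 8p - 324 gives the equilibrium p* = 42, q* = 12.
Since 44 > 42, the floor is binding.
At p = 44: qd = 96 - 2·44 = 8 and qs = 8·44 - 324 = 28.
Consumer surplus without the control is ½ · (48 - 42) · 12 = 36.
With the floor, consumers buy 8 units at 44, so CS = ½ · (48 - 44) · 8 = 16.
Change in consumer surplus = 16 - 36 = -20.

-20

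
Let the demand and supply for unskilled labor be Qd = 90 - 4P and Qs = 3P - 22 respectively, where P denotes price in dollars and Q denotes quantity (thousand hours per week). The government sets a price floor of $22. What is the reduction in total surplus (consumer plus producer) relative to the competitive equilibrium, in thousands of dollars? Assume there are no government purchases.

168

In a free market, 90 - 4P = 3P - 22 gives the equilibrium P* = 16, Q* = 26.
The floor of 22 is above the equilibrium price 16, so it binds.
At P = 22: Qd = 90 - 4·22 = 2 and Qs = 3·22 - 22 = 44.
Quantity traded falls to 2. At Q = 2 the demand price is (90 - 2)/4 = 22 and the supply price is (22 + 2)/3 = 8.
Deadweight loss = ½ · (22 - 8) · (26 - 2) = ½ · 14 · 24 = 168.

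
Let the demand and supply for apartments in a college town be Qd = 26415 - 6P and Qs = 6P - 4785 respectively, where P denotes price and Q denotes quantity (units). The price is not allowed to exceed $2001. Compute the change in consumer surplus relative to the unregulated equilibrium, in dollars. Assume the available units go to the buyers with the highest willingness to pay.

3248976

In a free market, 26415 - 6P = 6P - 4785 gives the equilibrium P* = 2600, Q* = 10815.
Since 2001 < 2600, the ceiling is binding.
At P = 2001: Qd = 26415 - 6·2001 = 14409 and Qs = 6·2001 - 4785 = 7221.
Consumer surplus without the control is ½ · (4402.5 - 2600) · 10815 = 9747018.75.
With the ceiling, 7221 units are sold at 2001 (assume they go to the highest-value buyers). The demand price at Q = 7221 is 3199, so CS = ½ · [(4402.5 - 2001) + (3199 - 2001)] · 7221 = 12995994.75.
Change in consumer surplus = 12995994.75 - 9747018.75 = 3248976.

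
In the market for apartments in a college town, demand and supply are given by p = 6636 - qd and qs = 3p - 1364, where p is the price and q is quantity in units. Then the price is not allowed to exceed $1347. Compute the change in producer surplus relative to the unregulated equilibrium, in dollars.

-2387694.5

Rearranging demand gives qd = 6636 - p. In a free market, 6636 - p = 3p - 1364 gives the equilibrium p* = 2000, q* = 4636.
Because the ceiling (1347) lies below the market-clearing price, it is binding.
At p = 1347: qd = 6636 - 1347 = 5289 and qs = 3·1347 - 1364 = 2677.
Producer surplus without the control is ½ · (2000 - 1364/3) · 4636 = 10746248/3.
With the ceiling, producers sell 2677 units at 1347, so PS = ½ · (1347 - 1364/3) · 2677 = 7166329/6.
Change in producer surplus = 7166329/6 - 10746248/3 = -2387694.5.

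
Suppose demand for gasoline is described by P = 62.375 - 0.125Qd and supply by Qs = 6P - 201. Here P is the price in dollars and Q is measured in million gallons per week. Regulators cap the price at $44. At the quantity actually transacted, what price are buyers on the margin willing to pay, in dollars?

54.5

Rearranging demand gives Qd = 499 - 8P. In a free market, 499 - 8P = 6P - 201 gives the equilibrium P* = 50, Q* = 99.
The ceiling of 44 is below the equilibrium price 50, so it binds.
At P = 44: Qd = 499 - 8·44 = 147 and Qs = 6·44 - 201 = 63.
Only 63 units reach the market. On the demand curve, the marginal buyer's willingness to pay at Q = 63 is (499 - 63)/8 = 54.5.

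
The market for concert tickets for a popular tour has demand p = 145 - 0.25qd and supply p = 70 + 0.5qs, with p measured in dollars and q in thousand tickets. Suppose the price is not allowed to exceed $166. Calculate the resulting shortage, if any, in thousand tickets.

Rearranging demand gives qd = 580 - 4p; rearranging supply gives qs = 2p - 140. Equilibrium: 580 - 4p = 2p - 140, so 720 = 6p and p* = 120, q* = 100.
The ceiling of 166 is above the equilibrium price 120, so it is not binding; the market clears at p* = 120, q* = 100.
Since the control does not bind, there is no shortage.

0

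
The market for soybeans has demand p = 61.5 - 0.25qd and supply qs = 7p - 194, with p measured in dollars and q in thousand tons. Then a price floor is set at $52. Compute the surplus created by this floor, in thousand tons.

Rearranging demand gives qd = 246 - 4p. In a free market, 246 - 4p = 7p - 194 gives the equilibrium p* = 40, q* = 86.
Because the floor (52) lies above the market-clearing price, it is binding.
At p = 52: qd = 246 - 4·52 = 38 and qs = 7·52 - 194 = 170.
Surplus = qs - qd = 170 - 38 = 132.

132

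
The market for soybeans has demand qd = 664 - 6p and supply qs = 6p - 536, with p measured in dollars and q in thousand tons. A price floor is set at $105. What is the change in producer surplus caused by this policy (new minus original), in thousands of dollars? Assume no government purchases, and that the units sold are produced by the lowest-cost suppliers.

In a free market, 664 - 6p = 6p - 536 gives the equilibrium p* = 100, q* = 64.
Because the floor (105) lies above the market-clearing price, it is binding.
At p = 105: qd = 664 - 6·105 = 34 and qs = 6·105 - 536 = 94.
Producer surplus without the control is ½ · (100 - 268/3) · 64 = 1024/3.
With the floor, 34 units are sold at 105. The supply price at q = 34 is 95, so PS = ½ · [(105 - 268/3) + (105 - 95)] · 34 = 1309/3.
Change in producer surplus = 1309/3 - 1024/3 = 95.

95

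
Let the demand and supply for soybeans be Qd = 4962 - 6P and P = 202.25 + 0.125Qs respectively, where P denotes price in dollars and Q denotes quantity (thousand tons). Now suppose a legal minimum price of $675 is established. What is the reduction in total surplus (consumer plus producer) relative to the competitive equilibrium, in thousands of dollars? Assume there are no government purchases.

Rearranging supply gives Qs = 8P - 1618. Equilibrium: 4962 - 6P = 8P - 1618, so 6580 = 14P and P* = 470, Q* = 2142.
Because the floor (675) lies above the market-clearing price, it is binding.
At P = 675: Qd = 4962 - 6·675 = 912 and Qs = 8·675 - 1618 = 3782.
Quantity traded falls to 912. At Q = 912 the demand price is (4962 - 912)/6 = 675 and the supply price is (1618 + 912)/8 = 316.25.
Deadweight loss = ½ · (675 - 316.25) · (2142 - 912) = ½ · 358.75 · 1230 = 220631.25.

220631.25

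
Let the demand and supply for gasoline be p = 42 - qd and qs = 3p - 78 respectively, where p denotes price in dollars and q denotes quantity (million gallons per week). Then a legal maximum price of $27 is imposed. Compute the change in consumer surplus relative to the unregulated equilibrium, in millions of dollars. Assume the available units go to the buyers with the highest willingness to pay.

Rearranging demand gives qd = 42 - p. Without the control the market clears where 42 - p = 3p - 78, i.e. p* = 30 and q* = 12.
Since 27 < 30, the ceiling is binding.
At p = 27: qd = 42 - 27 = 15 and qs = 3·27 - 78 = 3.
Consumer surplus without the control is ½ · (42 - 30) · 12 = 72.
With the ceiling, 3 units are sold at 27 (assume they go to the highest-value buyers). The demand price at q = 3 is 39, so CS = ½ · [(42 - 27) + (39 - 27)] · 3 = 40.5.
Change in consumer surplus = 40.5 - 72 = -31.5.

-31.5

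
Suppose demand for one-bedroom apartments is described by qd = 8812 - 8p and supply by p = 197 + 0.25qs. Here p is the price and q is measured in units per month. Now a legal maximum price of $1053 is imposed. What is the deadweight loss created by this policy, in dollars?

0

Rearranging supply gives qs = 4p - 788. Setting quantity demanded equal to quantity supplied, 8812 - 8p = 4p - 788, gives p* = 800 and q* = 2412.
The ceiling of 1053 is above the equilibrium price 800, so it is not binding; the market clears at p* = 800, q* = 2412.
Since the control does not bind, no trades are prevented and deadweight loss is zero.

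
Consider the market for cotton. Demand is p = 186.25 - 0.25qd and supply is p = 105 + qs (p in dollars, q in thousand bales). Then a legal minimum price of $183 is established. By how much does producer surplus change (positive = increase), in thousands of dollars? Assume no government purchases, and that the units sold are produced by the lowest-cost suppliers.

-1183

Rearranging demand gives qd = 745 - 4p; rearranging supply gives qs = p - 105. Equilibrium: 745 - 4p = p - 105, so 850 = 5p and p* = 170, q* = 65.
Since 183 > 170, the floor is binding.
At p = 183: qd = 745 - 4·183 = 13 and qs = 183 - 105 = 78.
Producer surplus without the control is ½ · (170 - 105) · 65 = 2112.5.
With the floor, 13 units are sold at 183. The supply price at q = 13 is 118, so PS = ½ · [(183 - 105) + (183 - 118)] · 13 = 929.5.
Change in producer surplus = 929.5 - 2112.5 = -1183.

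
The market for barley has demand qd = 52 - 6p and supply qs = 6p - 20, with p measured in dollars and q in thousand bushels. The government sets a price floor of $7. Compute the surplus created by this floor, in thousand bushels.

Equilibrium: 52 - 6p = 6p - 20, so 72 = 12p and p* = 6, q* = 16.
Because the floor (7) lies above the market-clearing price, it is binding.
At p = 7: qd = 52 - 6·7 = 10 and qs = 6·7 - 20 = 22.
Surplus = qs - qd = 22 - 10 = 12.

12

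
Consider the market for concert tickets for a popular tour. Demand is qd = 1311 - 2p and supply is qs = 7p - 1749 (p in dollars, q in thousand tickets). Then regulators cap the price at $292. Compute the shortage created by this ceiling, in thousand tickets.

In a free market, 1311 - 2p = 7p - 1749 gives the equilibrium p* = 340, q* = 631.
Since 292 < 340, the ceiling is binding.
At p = 292: qd = 1311 - 2·292 = 727 and qs = 7·292 - 1749 = 295.
Shortage = qd - qs = 727 - 295 = 432.

432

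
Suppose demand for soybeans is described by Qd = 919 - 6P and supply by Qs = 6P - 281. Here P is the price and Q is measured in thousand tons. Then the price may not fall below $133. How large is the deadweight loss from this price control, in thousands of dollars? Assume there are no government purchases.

Equilibrium: 919 - 6P = 6P - 281, so 1200 = 12P and P* = 100, Q* = 319.
Since 133 > 100, the floor is binding.
At P = 133: Qd = 919 - 6·133 = 121 and Qs = 6·133 - 281 = 517.
Quantity traded falls to 121. At Q = 121 the demand price is (919 - 121)/6 = 133 and the supply price is (281 + 121)/6 = 67.
Deadweight loss = ½ · (133 - 67) · (319 - 121) = ½ · 66 · 198 = 6534.

6534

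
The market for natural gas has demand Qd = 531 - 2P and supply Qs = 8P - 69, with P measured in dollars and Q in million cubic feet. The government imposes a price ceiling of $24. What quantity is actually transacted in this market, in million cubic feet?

123

In a free market, 531 - 2P = 8P - 69 gives the equilibrium P* = 60, Q* = 411.
Because the ceiling (24) lies below the market-clearing price, it is binding.
At P = 24: Qd = 531 - 2·24 = 483 and Qs = 8·24 - 69 = 123.
The quantity actually transacted is the short side, supply: 123.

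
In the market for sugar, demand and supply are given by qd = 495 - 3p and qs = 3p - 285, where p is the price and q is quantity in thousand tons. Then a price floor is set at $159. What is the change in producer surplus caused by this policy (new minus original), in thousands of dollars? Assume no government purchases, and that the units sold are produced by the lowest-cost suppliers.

-739.5

Equilibrium: 495 - 3p = 3p - 285, so 780 = 6p and p* = 130, q* = 105.
Because the floor (159) lies above the market-clearing price, it is binding.
At p = 159: qd = 495 - 3·159 = 18 and qs = 3·159 - 285 = 192.
Producer surplus without the control is ½ · (130 - 95) · 105 = 1837.5.
With the floor, 18 units are sold at 159. The supply price at q = 18 is 101, so PS = ½ · [(159 - 95) + (159 - 101)] · 18 = 1098.
Change in producer surplus = 1098 - 1837.5 = -739.5.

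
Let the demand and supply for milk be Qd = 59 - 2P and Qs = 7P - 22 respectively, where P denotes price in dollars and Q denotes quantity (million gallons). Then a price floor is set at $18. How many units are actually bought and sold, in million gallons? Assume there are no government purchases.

23

Without the control the market clears where 59 - 2P = 7P - 22, i.e. P* = 9 and Q* = 41.
Since 18 > 9, the floor is binding.
At P = 18: Qd = 59 - 2·18 = 23 and Qs = 7·18 - 22 = 104.
The quantity actually transacted is the short side, demand: 23.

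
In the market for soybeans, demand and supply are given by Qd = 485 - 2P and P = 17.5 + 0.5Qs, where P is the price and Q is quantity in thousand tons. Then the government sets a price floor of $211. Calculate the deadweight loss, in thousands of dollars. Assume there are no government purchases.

Rearranging supply gives Qs = 2P - 35. Setting quantity demanded equal to quantity supplied, 485 - 2P = 2P - 35, gives P* = 130 and Q* = 225.
The floor of 211 is above the equilibrium price 130, so it binds.
At P = 211: Qd = 485 - 2·211 = 63 and Qs = 2·211 - 35 = 387.
Quantity traded falls to 63. At Q = 63 the demand price is (485 - 63)/2 = 211 and the supply price is (35 + 63)/2 = 49.
Deadweight loss = ½ · (211 - 49) · (225 - 63) = ½ · 162 · 162 = 13122.

13122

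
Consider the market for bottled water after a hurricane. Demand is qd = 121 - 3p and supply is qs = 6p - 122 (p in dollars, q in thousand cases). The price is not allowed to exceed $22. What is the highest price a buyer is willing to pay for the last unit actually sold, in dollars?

37

In a free market, 121 - 3p = 6p - 122 gives the equilibrium p* = 27, q* = 40.
The ceiling of 22 is below the equilibrium price 27, so it binds.
At p = 22: qd = 121 - 3·22 = 55 and qs = 6·22 - 122 = 10.
Only 10 units reach the market. On the demand curve, the marginal buyer's willingness to pay at q = 10 is (121 - 10)/3 = 37.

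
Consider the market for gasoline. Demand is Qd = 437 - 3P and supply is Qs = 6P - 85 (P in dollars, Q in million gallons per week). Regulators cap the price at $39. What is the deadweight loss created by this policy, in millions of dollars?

3249

Setting quantity demanded equal to quantity supplied, 437 - 3P = 6P - 85, gives P* = 58 and Q* = 263.
Because the ceiling (39) lies below the market-clearing price, it is binding.
At P = 39: Qd = 437 - 3·39 = 320 and Qs = 6·39 - 85 = 149.
Quantity traded falls to 149. At Q = 149 the demand price is (437 - 149)/3 = 96 and the supply price is (85 + 149)/6 = 39.
Deadweight loss = ½ · (96 - 39) · (263 - 149) = ½ · 57 · 114 = 3249.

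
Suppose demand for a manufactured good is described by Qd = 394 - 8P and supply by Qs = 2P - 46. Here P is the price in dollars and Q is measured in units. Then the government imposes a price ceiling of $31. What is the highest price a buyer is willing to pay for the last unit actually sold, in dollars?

47.25

Without the control the market clears where 394 - 8P = 2P - 46, i.e. P* = 44 and Q* = 42.
The ceiling of 31 is below the equilibrium price 44, so it binds.
At P = 31: Qd = 394 - 8·31 = 146 and Qs = 2·31 - 46 = 16.
Only 16 units reach the market. On the demand curve, the marginal buyer's willingness to pay at Q = 16 is (394 - 16)/8 = 47.25.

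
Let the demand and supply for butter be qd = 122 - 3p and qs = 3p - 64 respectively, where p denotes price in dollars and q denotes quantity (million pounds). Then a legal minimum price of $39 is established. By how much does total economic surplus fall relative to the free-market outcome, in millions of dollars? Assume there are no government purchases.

192

In a free market, 122 - 3p = 3p - 64 gives the equilibrium p* = 31, q* = 29.
Because the floor (39) lies above the market-clearing price, it is binding.
At p = 39: qd = 122 - 3·39 = 5 and qs = 3·39 - 64 = 53.
Quantity traded falls to 5. At q = 5 the demand price is (122 - 5)/3 = 39 and the supply price is (64 + 5)/3 = 23.
Deadweight loss = ½ · (39 - 23) · (29 - 5) = ½ · 16 · 24 = 192.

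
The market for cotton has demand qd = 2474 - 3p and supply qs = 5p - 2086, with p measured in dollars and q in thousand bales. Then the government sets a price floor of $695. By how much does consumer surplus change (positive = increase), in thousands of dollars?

In a free market, 2474 - 3p = 5p - 2086 gives the equilibrium p* = 570, q* = 764.
Since 695 > 570, the floor is binding.
At p = 695: qd = 2474 - 3·695 = 389 and qs = 5·695 - 2086 = 1389.
Consumer surplus without the control is ½ · (2474/3 - 570) · 764 = 291848/3.
With the floor, consumers buy 389 units at 695, so CS = ½ · (2474/3 - 695) · 389 = 151321/6.
Change in consumer surplus = 151321/6 - 291848/3 = -72062.5.

-72062.5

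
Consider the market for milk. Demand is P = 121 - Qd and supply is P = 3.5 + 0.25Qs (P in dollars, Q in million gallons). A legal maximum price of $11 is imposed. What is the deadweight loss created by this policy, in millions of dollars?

Rearranging demand gives Qd = 121 - P; rearranging supply gives Qs = 4P - 14. Without the control the market clears where 121 - P = 4P - 14, i.e. P* = 27 and Q* = 94.
Since 11 < 27, the ceiling is binding.
At P = 11: Qd = 121 - 11 = 110 and Qs = 4·11 - 14 = 30.
Quantity traded falls to 30. At Q = 30 the demand price is 121 - 30 = 91 and the supply price is (14 + 30)/4 = 11.
Deadweight loss = ½ · (91 - 11) · (94 - 30) = ½ · 80 · 64 = 2560.

2560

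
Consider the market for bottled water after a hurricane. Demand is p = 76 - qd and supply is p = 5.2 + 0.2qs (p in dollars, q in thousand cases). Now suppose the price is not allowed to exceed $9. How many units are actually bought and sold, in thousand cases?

Rearranging demand gives qd = 76 - p; rearranging supply gives qs = 5p - 26. Equilibrium: 76 - p = 5p - 26, so 102 = 6p and p* = 17, q* = 59.
The ceiling of 9 is below the equilibrium price 17, so it binds.
At p = 9: qd = 76 - 9 = 67 and qs = 5·9 - 26 = 19.
The quantity actually transacted is the short side, supply: 19.

19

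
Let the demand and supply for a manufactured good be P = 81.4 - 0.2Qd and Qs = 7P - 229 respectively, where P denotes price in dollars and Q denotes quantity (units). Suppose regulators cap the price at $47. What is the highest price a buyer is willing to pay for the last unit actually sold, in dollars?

Rearranging demand gives Qd = 407 - 5P. Without the control the market clears where 407 - 5P = 7P - 229, i.e. P* = 53 and Q* = 142.
Because the ceiling (47) lies below the market-clearing price, it is binding.
At P = 47: Qd = 407 - 5·47 = 172 and Qs = 7·47 - 229 = 100.
Only 100 units reach the market. On the demand curve, the marginal buyer's willingness to pay at Q = 100 is (407 - 100)/5 = 61.4.

61.4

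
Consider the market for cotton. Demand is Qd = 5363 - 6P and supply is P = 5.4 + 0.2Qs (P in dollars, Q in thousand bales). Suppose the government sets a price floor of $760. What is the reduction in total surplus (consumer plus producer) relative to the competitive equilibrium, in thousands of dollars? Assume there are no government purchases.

Rearranging supply gives Qs = 5P - 27. Without the control the market clears where 5363 - 6P = 5P - 27, i.e. P* = 490 and Q* = 2423.
Since 760 > 490, the floor is binding.
At P = 760: Qd = 5363 - 6·760 = 803 and Qs = 5·760 - 27 = 3773.
Quantity traded falls to 803. At Q = 803 the demand price is (5363 - 803)/6 = 760 and the supply price is (27 + 803)/5 = 166.
Deadweight loss = ½ · (760 - 166) · (2423 - 803) = ½ · 594 · 1620 = 481140.

481140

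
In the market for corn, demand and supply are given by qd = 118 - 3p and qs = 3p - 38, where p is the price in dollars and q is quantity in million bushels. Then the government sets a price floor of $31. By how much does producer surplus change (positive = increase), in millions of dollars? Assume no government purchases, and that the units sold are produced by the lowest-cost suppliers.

Equilibrium: 118 - 3p = 3p - 38, so 156 = 6p and p* = 26, q* = 40.
The floor of 31 is above the equilibrium price 26, so it binds.
At p = 31: qd = 118 - 3·31 = 25 and qs = 3·31 - 38 = 55.
Producer surplus without the control is ½ · (26 - 38/3) · 40 = 800/3.
With the floor, 25 units are sold at 31. The supply price at q = 25 is 21, so PS = ½ · [(31 - 38/3) + (31 - 21)] · 25 = 2125/6.
Change in producer surplus = 2125/6 - 800/3 = 87.5.

87.5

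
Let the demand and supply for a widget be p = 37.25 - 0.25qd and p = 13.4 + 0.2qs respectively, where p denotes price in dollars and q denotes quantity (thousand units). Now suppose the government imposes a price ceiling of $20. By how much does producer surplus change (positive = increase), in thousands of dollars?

Rearranging demand gives qd = 149 - 4p; rearranging supply gives qs = 5p - 67. Without the control the market clears where 149 - 4p = 5p - 67, i.e. p* = 24 and q* = 53.
Since 20 < 24, the ceiling is binding.
At p = 20: qd = 149 - 4·20 = 69 and qs = 5·20 - 67 = 33.
Producer surplus without the control is ½ · (24 - 13.4) · 53 = 280.9.
With the ceiling, producers sell 33 units at 20, so PS = ½ · (20 - 13.4) · 33 = 108.9.
Change in producer surplus = 108.9 - 280.9 = -172.

-172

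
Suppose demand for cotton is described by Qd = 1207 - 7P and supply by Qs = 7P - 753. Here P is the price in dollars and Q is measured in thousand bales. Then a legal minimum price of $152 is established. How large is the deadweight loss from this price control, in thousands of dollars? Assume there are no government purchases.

Setting quantity demanded equal to quantity supplied, 1207 - 7P = 7P - 753, gives P* = 140 and Q* = 227.
Since 152 > 140, the floor is binding.
At P = 152: Qd = 1207 - 7·152 = 143 and Qs = 7·152 - 753 = 311.
Quantity traded falls to 143. At Q = 143 the demand price is (1207 - 143)/7 = 152 and the supply price is (753 + 143)/7 = 128.
Deadweight loss = ½ · (152 - 128) · (227 - 143) = ½ · 24 · 84 = 1008.

1008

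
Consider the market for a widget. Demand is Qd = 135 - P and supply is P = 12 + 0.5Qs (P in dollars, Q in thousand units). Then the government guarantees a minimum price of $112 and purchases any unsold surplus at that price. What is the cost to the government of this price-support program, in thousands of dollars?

Rearranging supply gives Qs = 2P - 24. Setting quantity demanded equal to quantity supplied, 135 - P = 2P - 24, gives P* = 53 and Q* = 82.
Because the floor (112) lies above the market-clearing price, it is binding.
At P = 112: Qd = 135 - 112 = 23 and Qs = 2·112 - 24 = 200.
Surplus = Qs - Qd = 177.
Government expenditure = surplus × support price = 177 × 112 = 19824.

19824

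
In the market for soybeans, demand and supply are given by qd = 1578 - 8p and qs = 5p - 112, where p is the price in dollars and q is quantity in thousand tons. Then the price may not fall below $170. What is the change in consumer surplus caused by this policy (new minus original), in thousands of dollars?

-15120

Without the control the market clears where 1578 - 8p = 5p - 112, i.e. p* = 130 and q* = 538.
Since 170 > 130, the floor is binding.
At p = 170: qd = 1578 - 8·170 = 218 and qs = 5·170 - 112 = 738.
Consumer surplus without the control is ½ · (197.25 - 130) · 538 = 18090.25.
With the floor, consumers buy 218 units at 170, so CS = ½ · (197.25 - 170) · 218 = 2970.25.
Change in consumer surplus = 2970.25 - 18090.25 = -15120.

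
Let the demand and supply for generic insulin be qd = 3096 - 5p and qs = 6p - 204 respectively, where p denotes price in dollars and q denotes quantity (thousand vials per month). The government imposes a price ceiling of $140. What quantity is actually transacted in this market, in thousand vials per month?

Without the control the market clears where 3096 - 5p = 6p - 204, i.e. p* = 300 and q* = 1596.
Since 140 < 300, the ceiling is binding.
At p = 140: qd = 3096 - 5·140 = 2396 and qs = 6·140 - 204 = 636.
The quantity actually transacted is the short side, supply: 636.

636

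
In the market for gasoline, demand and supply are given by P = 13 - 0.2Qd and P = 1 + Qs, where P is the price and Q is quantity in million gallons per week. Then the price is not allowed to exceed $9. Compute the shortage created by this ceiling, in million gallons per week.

Rearranging demand gives Qd = 65 - 5P; rearranging supply gives Qs = P - 1. In a free market, 65 - 5P = P - 1 gives the equilibrium P* = 11, Q* = 10.
The ceiling of 9 is below the equilibrium price 11, so it binds.
At P = 9: Qd = 65 - 5·9 = 20 and Qs = 9 - 1 = 8.
Shortage = Qd - Qs = 20 - 8 = 12.

12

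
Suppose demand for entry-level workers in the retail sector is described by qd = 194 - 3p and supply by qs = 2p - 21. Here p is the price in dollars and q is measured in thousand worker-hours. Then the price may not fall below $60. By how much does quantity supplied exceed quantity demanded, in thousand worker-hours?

Setting quantity demanded equal to quantity supplied, 194 - 3p = 2p - 21, gives p* = 43 and q* = 65.
Because the floor (60) lies above the market-clearing price, it is binding.
At p = 60: qd = 194 - 3·60 = 14 and qs = 2·60 - 21 = 99.
Surplus = qs - qd = 99 - 14 = 85.

85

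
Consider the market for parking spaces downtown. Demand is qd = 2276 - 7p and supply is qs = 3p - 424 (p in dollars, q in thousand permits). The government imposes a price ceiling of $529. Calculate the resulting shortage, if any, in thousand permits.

In a free market, 2276 - 7p = 3p - 424 gives the equilibrium p* = 270, q* = 386.
The ceiling of 529 is above the equilibrium price 270, so it is not binding; the market clears at p* = 270, q* = 386.
Since the control does not bind, there is no shortage.

0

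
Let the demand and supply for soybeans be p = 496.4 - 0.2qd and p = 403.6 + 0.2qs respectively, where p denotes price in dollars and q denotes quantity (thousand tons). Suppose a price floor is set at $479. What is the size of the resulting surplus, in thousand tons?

Rearranging demand gives qd = 2482 - 5p; rearranging supply gives qs = 5p - 2018. Equilibrium: 2482 - 5p = 5p - 2018, so 4500 = 10p and p* = 450, q* = 232.
The floor of 479 is above the equilibrium price 450, so it binds.
At p = 479: qd = 2482 - 5·479 = 87 and qs = 5·479 - 2018 = 377.
Surplus = qs - qd = 377 - 87 = 290.

290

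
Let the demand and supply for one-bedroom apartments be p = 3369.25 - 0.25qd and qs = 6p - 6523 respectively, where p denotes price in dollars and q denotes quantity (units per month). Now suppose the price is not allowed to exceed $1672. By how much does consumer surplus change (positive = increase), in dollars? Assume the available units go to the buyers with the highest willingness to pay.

666824

Rearranging demand gives qd = 13477 - 4p. Equilibrium: 13477 - 4p = 6p - 6523, so 20000 = 10p and p* = 2000, q* = 5477.
The ceiling of 1672 is below the equilibrium price 2000, so it binds.
At p = 1672: qd = 13477 - 4·1672 = 6789 and qs = 6·1672 - 6523 = 3509.
Consumer surplus without the control is ½ · (3369.25 - 2000) · 5477 = 3749691.125.
With the ceiling, 3509 units are sold at 1672 (assume they go to the highest-value buyers). The demand price at q = 3509 is 2492, so CS = ½ · [(3369.25 - 1672) + (2492 - 1672)] · 3509 = 4416515.125.
Change in consumer surplus = 4416515.125 - 3749691.125 = 666824.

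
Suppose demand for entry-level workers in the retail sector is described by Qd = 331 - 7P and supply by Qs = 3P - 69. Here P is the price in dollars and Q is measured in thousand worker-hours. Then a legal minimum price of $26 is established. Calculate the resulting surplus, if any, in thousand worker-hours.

0

In a free market, 331 - 7P = 3P - 69 gives the equilibrium P* = 40, Q* = 51.
Since 26 is below P* = 40, the floor does not bind and the free-market outcome prevails.
Since the control does not bind, there is no surplus.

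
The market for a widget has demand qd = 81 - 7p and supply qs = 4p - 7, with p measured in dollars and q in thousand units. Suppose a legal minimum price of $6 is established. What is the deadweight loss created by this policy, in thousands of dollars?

0

Without the control the market clears where 81 - 7p = 4p - 7, i.e. p* = 8 and q* = 25.
Since 6 is below p* = 8, the floor does not bind and the free-market outcome prevails.
Since the control does not bind, no trades are prevented and deadweight loss is zero.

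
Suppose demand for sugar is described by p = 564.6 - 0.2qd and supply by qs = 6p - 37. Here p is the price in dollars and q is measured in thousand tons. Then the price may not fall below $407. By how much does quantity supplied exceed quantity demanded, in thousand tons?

1617

Rearranging demand gives qd = 2823 - 5p. In a free market, 2823 - 5p = 6p - 37 gives the equilibrium p* = 260, q* = 1523.
The floor of 407 is above the equilibrium price 260, so it binds.
At p = 407: qd = 2823 - 5·407 = 788 and qs = 6·407 - 37 = 2405.
Surplus = qs - qd = 2405 - 788 = 1617.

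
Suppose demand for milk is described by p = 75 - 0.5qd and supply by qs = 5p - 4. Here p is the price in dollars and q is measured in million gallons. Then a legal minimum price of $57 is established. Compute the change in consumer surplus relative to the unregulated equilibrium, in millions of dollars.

Rearranging demand gives qd = 150 - 2p. Equilibrium: 150 - 2p = 5p - 4, so 154 = 7p and p* = 22, q* = 106.
Since 57 > 22, the floor is binding.
At p = 57: qd = 150 - 2·57 = 36 and qs = 5·57 - 4 = 281.
Consumer surplus without the control is ½ · (75 - 22) · 106 = 2809.
With the floor, consumers buy 36 units at 57, so CS = ½ · (75 - 57) · 36 = 324.
Change in consumer surplus = 324 - 2809 = -2485.

-2485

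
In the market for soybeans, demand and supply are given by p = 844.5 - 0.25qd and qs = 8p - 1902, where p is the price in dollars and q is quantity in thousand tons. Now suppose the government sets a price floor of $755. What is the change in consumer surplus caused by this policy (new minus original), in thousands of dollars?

-311220

Rearranging demand gives qd = 3378 - 4p. Equilibrium: 3378 - 4p = 8p - 1902, so 5280 = 12p and p* = 440, q* = 1618.
Since 755 > 440, the floor is binding.
At p = 755: qd = 3378 - 4·755 = 358 and qs = 8·755 - 1902 = 4138.
Consumer surplus without the control is ½ · (844.5 - 440) · 1618 = 327240.5.
With the floor, consumers buy 358 units at 755, so CS = ½ · (844.5 - 755) · 358 = 16020.5.
Change in consumer surplus = 16020.5 - 327240.5 = -311220.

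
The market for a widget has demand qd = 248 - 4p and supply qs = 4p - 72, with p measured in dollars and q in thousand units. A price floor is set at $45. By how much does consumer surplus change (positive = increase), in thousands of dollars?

-390

Without the control the market clears where 248 - 4p = 4p - 72, i.e. p* = 40 and q* = 88.
Since 45 > 40, the floor is binding.
At p = 45: qd = 248 - 4·45 = 68 and qs = 4·45 - 72 = 108.
Consumer surplus without the control is ½ · (62 - 40) · 88 = 968.
With the floor, consumers buy 68 units at 45, so CS = ½ · (62 - 45) · 68 = 578.
Change in consumer surplus = 578 - 968 = -390.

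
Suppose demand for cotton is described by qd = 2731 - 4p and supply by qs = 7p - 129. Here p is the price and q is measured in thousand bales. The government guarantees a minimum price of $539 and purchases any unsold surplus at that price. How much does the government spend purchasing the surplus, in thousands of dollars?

1654191

Equilibrium: 2731 - 4p = 7p - 129, so 2860 = 11p and p* = 260, q* = 1691.
The floor of 539 is above the equilibrium price 260, so it binds.
At p = 539: qd = 2731 - 4·539 = 575 and qs = 7·539 - 129 = 3644.
Surplus = qs - qd = 3069.
Government expenditure = surplus × support price = 3069 × 539 = 1654191.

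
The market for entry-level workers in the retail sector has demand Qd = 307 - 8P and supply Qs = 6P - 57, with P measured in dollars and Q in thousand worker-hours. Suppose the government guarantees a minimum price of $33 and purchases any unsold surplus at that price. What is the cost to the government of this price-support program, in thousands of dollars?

Equilibrium: 307 - 8P = 6P - 57, so 364 = 14P and P* = 26, Q* = 99.
Since 33 > 26, the floor is binding.
At P = 33: Qd = 307 - 8·33 = 43 and Qs = 6·33 - 57 = 141.
Surplus = Qs - Qd = 98.
Government expenditure = surplus × support price = 98 × 33 = 3234.

3234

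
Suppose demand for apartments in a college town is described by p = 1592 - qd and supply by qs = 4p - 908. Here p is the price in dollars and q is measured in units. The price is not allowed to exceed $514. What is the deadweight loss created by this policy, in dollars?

Rearranging demand gives qd = 1592 - p. Setting quantity demanded equal to quantity supplied, 1592 - p = 4p - 908, gives p* = 500 and q* = 1092.
Since 514 is above p* = 500, the ceiling does not bind and the free-market outcome prevails.
Since the control does not bind, no trades are prevented and deadweight loss is zero.

0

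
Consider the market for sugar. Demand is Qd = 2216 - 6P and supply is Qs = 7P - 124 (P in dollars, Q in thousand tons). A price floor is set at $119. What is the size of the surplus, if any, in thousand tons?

In a free market, 2216 - 6P = 7P - 124 gives the equilibrium P* = 180, Q* = 1136.
Since 119 is below P* = 180, the floor does not bind and the free-market outcome prevails.
Since the control does not bind, there is no surplus.

0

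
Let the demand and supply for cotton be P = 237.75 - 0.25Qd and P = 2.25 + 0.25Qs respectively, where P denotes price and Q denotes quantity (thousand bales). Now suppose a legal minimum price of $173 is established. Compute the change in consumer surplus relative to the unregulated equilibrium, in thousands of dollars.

Rearranging demand gives Qd = 951 - 4P; rearranging supply gives Qs = 4P - 9. In a free market, 951 - 4P = 4P - 9 gives the equilibrium P* = 120, Q* = 471.
The floor of 173 is above the equilibrium price 120, so it binds.
At P = 173: Qd = 951 - 4·173 = 259 and Qs = 4·173 - 9 = 683.
Consumer surplus without the control is ½ · (237.75 - 120) · 471 = 27730.125.
With the floor, consumers buy 259 units at 173, so CS = ½ · (237.75 - 173) · 259 = 8385.125.
Change in consumer surplus = 8385.125 - 27730.125 = -19345.

-19345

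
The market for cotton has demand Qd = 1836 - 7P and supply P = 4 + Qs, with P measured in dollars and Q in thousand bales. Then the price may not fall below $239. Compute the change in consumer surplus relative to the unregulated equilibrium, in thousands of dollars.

Rearranging supply gives Qs = P - 4. Without the control the market clears where 1836 - 7P = P - 4, i.e. P* = 230 and Q* = 226.
Since 239 > 230, the floor is binding.
At P = 239: Qd = 1836 - 7·239 = 163 and Qs = 239 - 4 = 235.
Consumer surplus without the control is ½ · (1836/7 - 230) · 226 = 25538/7.
With the floor, consumers buy 163 units at 239, so CS = ½ · (1836/7 - 239) · 163 = 26569/14.
Change in consumer surplus = 26569/14 - 25538/7 = -1750.5.

-1750.5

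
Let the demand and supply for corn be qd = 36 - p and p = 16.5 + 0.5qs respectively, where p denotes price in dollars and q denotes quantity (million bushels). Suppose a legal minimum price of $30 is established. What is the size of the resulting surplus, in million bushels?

Rearranging supply gives qs = 2p - 33. Without the control the market clears where 36 - p = 2p - 33, i.e. p* = 23 and q* = 13.
Because the floor (30) lies above the market-clearing price, it is binding.
At p = 30: qd = 36 - 30 = 6 and qs = 2·30 - 33 = 27.
Surplus = qs - qd = 27 - 6 = 21.

21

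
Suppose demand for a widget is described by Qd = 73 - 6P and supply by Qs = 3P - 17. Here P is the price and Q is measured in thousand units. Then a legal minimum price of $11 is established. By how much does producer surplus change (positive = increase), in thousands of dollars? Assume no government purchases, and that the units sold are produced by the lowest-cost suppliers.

1

In a free market, 73 - 6P = 3P - 17 gives the equilibrium P* = 10, Q* = 13.
The floor of 11 is above the equilibrium price 10, so it binds.
At P = 11: Qd = 73 - 6·11 = 7 and Qs = 3·11 - 17 = 16.
Producer surplus without the control is ½ · (10 - 17/3) · 13 = 169/6.
With the floor, 7 units are sold at 11. The supply price at Q = 7 is 8, so PS = ½ · [(11 - 17/3) + (11 - 8)] · 7 = 175/6.
Change in producer surplus = 175/6 - 169/6 = 1.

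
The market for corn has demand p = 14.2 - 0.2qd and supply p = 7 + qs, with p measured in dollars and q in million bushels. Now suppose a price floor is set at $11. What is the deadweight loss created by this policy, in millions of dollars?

0

Rearranging demand gives qd = 71 - 5p; rearranging supply gives qs = p - 7. Equilibrium: 71 - 5p = p - 7, so 78 = 6p and p* = 13, q* = 6.
The floor of 11 is below the equilibrium price 13, so it is not binding; the market clears at p* = 13, q* = 6.
Since the control does not bind, no trades are prevented and deadweight loss is zero.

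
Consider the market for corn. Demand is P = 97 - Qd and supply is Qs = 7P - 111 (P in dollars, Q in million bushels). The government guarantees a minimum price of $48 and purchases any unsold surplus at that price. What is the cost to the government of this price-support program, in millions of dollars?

Rearranging demand gives Qd = 97 - P. Equilibrium: 97 - P = 7P - 111, so 208 = 8P and P* = 26, Q* = 71.
Since 48 > 26, the floor is binding.
At P = 48: Qd = 97 - 48 = 49 and Qs = 7·48 - 111 = 225.
Surplus = Qs - Qd = 176.
Government expenditure = surplus × support price = 176 × 48 = 8448.

8448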